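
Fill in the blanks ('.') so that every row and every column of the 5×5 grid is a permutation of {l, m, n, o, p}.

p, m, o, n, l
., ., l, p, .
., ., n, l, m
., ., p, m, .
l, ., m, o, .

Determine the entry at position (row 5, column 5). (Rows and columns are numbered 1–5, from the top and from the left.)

p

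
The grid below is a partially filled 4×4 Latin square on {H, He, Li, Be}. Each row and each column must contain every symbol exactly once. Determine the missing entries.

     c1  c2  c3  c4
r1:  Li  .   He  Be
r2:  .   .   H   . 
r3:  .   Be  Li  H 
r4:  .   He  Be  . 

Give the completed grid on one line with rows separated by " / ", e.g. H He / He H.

Li H He Be / Be Li H He / He Be Li H / H He Be Li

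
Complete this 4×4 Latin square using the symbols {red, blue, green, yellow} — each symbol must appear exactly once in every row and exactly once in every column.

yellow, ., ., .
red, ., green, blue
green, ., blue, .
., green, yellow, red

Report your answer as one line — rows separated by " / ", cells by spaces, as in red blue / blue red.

yellow blue red green / red yellow green blue / green red blue yellow / blue green yellow red

(r1,c3) = red
(r1,c4) = green
(r2,c2) = yellow
(r3,c2) = red
(r3,c4) = yellow
(r4,c1) = blue
(r1,c2) = blue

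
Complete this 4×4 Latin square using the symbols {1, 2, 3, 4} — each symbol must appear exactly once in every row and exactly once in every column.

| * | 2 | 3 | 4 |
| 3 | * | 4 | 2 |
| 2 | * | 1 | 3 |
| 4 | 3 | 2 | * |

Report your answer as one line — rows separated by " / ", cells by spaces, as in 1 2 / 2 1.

1 2 3 4 / 3 1 4 2 / 2 4 1 3 / 4 3 2 1

At row 1, column 1: row 1 has {2,3,4}; column 1 has {2,3,4}; that leaves 1.
At row 2, column 2: row 2 has {2,3,4}; column 2 has {2,3}; that leaves 1.
At row 3, column 2: row 3 has {1,2,3}; column 2 has {1,2,3}; that leaves 4.
At row 4, column 4: row 4 has {2,3,4}; column 4 has {2,3,4}; that leaves 1.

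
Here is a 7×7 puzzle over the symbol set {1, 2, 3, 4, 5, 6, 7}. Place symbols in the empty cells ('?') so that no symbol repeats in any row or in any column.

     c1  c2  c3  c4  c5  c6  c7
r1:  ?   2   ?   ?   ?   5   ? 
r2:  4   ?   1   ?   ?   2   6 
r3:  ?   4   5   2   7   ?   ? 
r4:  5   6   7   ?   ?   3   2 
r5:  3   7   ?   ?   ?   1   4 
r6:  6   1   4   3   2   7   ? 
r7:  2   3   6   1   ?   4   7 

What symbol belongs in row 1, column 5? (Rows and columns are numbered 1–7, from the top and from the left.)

4

(r1,c3) = 3
(r1,c7) = 1
(r2,c2) = 5
(r2,c4) = 7
(r2,c5) = 3
(r3,c1) = 1
(r3,c6) = 6
(r3,c7) = 3
(r4,c4) = 4
(r4,c5) = 1
(r5,c3) = 2
(r6,c7) = 5
(r7,c5) = 5
(r1,c1) = 7
(r1,c4) = 6
(r1,c5) = 4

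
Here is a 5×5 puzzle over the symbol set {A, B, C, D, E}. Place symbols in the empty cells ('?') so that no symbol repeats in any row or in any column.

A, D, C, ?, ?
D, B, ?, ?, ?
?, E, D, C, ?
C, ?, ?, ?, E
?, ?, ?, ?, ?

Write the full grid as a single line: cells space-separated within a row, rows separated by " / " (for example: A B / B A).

At row 1, column 5: row 1 has {A,C,D}; column 5 has {E}; that leaves B.
At row 3, column 1: row 3 has {C,D,E}; column 1 has {A,C,D}; that leaves B.
At row 3, column 5: row 3 has {B,C,D,E}; column 5 has {B,E}; that leaves A.
At row 4, column 2: row 4 has {C,E}; column 2 has {B,D,E}; that leaves A.
At row 4, column 3: row 4 has {A,C,E}; column 3 has {C,D}; that leaves B.
At row 4, column 4: row 4 has {A,B,C,E}; column 4 has {C}; that leaves D.
At row 5, column 1: row 5 is empty so far; column 1 has {A,B,C,D}; that leaves E.
At row 5, column 2: row 5 has {E}; column 2 has {A,B,D,E}; that leaves C.
At row 5, column 3: row 5 has {C,E}; column 3 has {B,C,D}; that leaves A.
At row 5, column 4: row 5 has {A,C,E}; column 4 has {C,D}; that leaves B.
At row 5, column 5: row 5 has {A,B,C,E}; column 5 has {A,B,E}; that leaves D.
At row 1, column 4: row 1 has {A,B,C,D}; column 4 has {B,C,D}; that leaves E.
At row 2, column 3: row 2 has {B,D}; column 3 has {A,B,C,D}; that leaves E.
At row 2, column 4: row 2 has {B,D,E}; column 4 has {B,C,D,E}; that leaves A.
At row 2, column 5: row 2 has {A,B,D,E}; column 5 has {A,B,D,E}; that leaves C.

A D C E B / D B E A C / B E D C A / C A B D E / E C A B D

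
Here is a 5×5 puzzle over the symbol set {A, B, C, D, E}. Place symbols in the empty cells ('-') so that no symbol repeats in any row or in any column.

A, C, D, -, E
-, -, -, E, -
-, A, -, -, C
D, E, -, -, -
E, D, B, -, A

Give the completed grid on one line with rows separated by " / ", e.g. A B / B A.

A C D B E / C B A E D / B A E D C / D E C A B / E D B C A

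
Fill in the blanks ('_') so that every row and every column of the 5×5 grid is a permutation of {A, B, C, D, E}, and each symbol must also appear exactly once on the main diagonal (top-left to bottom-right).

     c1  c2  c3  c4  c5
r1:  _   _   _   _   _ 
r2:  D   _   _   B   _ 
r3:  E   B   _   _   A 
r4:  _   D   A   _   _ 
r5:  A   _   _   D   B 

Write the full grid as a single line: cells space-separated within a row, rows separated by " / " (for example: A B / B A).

(r1,c1): row 1 is empty so far; column 1 has {A,D,E}; the diagonal has {B}, so it must be C.
(r3,c3): row 3 has {A,B,E}; column 3 has {A}; the diagonal has {B,C}, so it must be D.
(r3,c4): row 3 has {A,B,D,E}; column 4 has {B,D}, so it must be C.
(r4,c1): row 4 has {A,D}; column 1 has {A,C,D,E}, so it must be B.
(r4,c4): row 4 has {A,B,D}; column 4 has {B,C,D}; the diagonal has {B,C,D}, so it must be E.
(r4,c5): row 4 has {A,B,D,E}; column 5 has {A,B}, so it must be C.
(r1,c4): row 1 has {C}; column 4 has {B,C,D,E}, so it must be A.
(r2,c2): row 2 has {B,D}; column 2 has {B,D}; the diagonal has {B,C,D,E}, so it must be A.
(r2,c5): row 2 has {A,B,D}; column 5 has {A,B,C}, so it must be E.
(r1,c2): row 1 has {A,C}; column 2 has {A,B,D}, so it must be E.
(r1,c3): row 1 has {A,C,E}; column 3 has {A,D}, so it must be B.
(r1,c5): row 1 has {A,B,C,E}; column 5 has {A,B,C,E}, so it must be D.
(r2,c3): row 2 has {A,B,D,E}; column 3 has {A,B,D}, so it must be C.
(r5,c2): row 5 has {A,B,D}; column 2 has {A,B,D,E}, so it must be C.
(r5,c3): row 5 has {A,B,C,D}; column 3 has {A,B,C,D}, so it must be E.

C E B A D / D A C B E / E B D C A / B D A E C / A C E D B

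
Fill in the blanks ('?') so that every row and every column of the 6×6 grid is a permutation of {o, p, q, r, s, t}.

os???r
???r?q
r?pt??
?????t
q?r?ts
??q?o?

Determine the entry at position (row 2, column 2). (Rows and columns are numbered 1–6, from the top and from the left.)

(r1,c3) = t
(r3,c6) = o
(r6,c6) = p
(r3,c2) = q
(r3,c5) = s
(r6,c4) = s
(r2,c5) = p
(r6,c1) = t
(r6,c2) = r
(r1,c5) = q
(r2,c1) = s
(r2,c3) = o
(r4,c1) = p
(r4,c2) = o
(r4,c3) = s
(r4,c4) = q
(r4,c5) = r
(r5,c2) = p
(r5,c4) = o
(r1,c4) = p
(r2,c2) = t

t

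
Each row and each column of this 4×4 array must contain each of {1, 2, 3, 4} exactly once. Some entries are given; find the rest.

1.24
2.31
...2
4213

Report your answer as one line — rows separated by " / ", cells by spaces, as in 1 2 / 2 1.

(r1,c2): row 1 has {1,2,4}; column 2 has {2}, so it must be 3.
(r2,c2): row 2 has {1,2,3}; column 2 has {2,3}, so it must be 4.
(r3,c1): row 3 has {2}; column 1 has {1,2,4}, so it must be 3.
(r3,c2): row 3 has {2,3}; column 2 has {2,3,4}, so it must be 1.
(r3,c3): row 3 has {1,2,3}; column 3 has {1,2,3}, so it must be 4.

1 3 2 4 / 2 4 3 1 / 3 1 4 2 / 4 2 1 3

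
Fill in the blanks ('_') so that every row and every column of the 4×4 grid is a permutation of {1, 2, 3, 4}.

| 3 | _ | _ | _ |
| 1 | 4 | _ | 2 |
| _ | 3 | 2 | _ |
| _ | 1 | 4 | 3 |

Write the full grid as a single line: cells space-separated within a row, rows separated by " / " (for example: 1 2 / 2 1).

(r1,c2) = 2
(r1,c3) = 1
(r1,c4) = 4
(r2,c3) = 3
(r3,c1) = 4
(r3,c4) = 1
(r4,c1) = 2

3 2 1 4 / 1 4 3 2 / 4 3 2 1 / 2 1 4 3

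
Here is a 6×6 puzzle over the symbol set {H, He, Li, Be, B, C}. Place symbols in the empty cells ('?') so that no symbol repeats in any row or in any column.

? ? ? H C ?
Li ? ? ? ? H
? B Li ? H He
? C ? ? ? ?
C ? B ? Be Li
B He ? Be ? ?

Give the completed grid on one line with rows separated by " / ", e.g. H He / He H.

Cell (r2,c2): row 2 has {H,Li}; column 2 has {He,B,C} → Be.
Cell (r3,c1): row 3 has {H,He,Li,B}; column 1 has {Li,B,C} → Be.
Cell (r3,c4): row 3 has {H,He,Li,Be,B}; column 4 has {H,Be} → C.
Cell (r5,c2): row 5 has {Li,Be,B,C}; column 2 has {He,Be,B,C} → H.
Cell (r5,c4): row 5 has {H,Li,Be,B,C}; column 4 has {H,Be,C} → He.
Cell (r6,c5): row 6 has {He,Be,B}; column 5 has {H,Be,C} → Li.
Cell (r6,c6): row 6 has {He,Li,Be,B}; column 6 has {H,He,Li} → C.
Cell (r1,c1): row 1 has {H,C}; column 1 has {Li,Be,B,C} → He.
Cell (r1,c2): row 1 has {H,He,C}; column 2 has {H,He,Be,B,C} → Li.
Cell (r1,c3): row 1 has {H,He,Li,C}; column 3 has {Li,B} → Be.
Cell (r1,c6): row 1 has {H,He,Li,Be,C}; column 6 has {H,He,Li,C} → B.
Cell (r2,c4): row 2 has {H,Li,Be}; column 4 has {H,He,Be,C} → B.
Cell (r2,c5): row 2 has {H,Li,Be,B}; column 5 has {H,Li,Be,C} → He.
Cell (r4,c1): row 4 has {C}; column 1 has {He,Li,Be,B,C} → H.
Cell (r4,c3): row 4 has {H,C}; column 3 has {Li,Be,B} → He.
Cell (r4,c4): row 4 has {H,He,C}; column 4 has {H,He,Be,B,C} → Li.
Cell (r4,c5): row 4 has {H,He,Li,C}; column 5 has {H,He,Li,Be,C} → B.
Cell (r4,c6): row 4 has {H,He,Li,B,C}; column 6 has {H,He,Li,B,C} → Be.
Cell (r6,c3): row 6 has {He,Li,Be,B,C}; column 3 has {He,Li,Be,B} → H.
Cell (r2,c3): row 2 has {H,He,Li,Be,B}; column 3 has {H,He,Li,Be,B} → C.

He Li Be H C B / Li Be C B He H / Be B Li C H He / H C He Li B Be / C H B He Be Li / B He H Be Li C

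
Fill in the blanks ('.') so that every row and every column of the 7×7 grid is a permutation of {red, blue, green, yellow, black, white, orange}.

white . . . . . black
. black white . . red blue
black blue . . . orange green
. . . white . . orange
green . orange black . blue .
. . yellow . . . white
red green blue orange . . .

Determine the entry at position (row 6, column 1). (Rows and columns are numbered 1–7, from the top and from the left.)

orange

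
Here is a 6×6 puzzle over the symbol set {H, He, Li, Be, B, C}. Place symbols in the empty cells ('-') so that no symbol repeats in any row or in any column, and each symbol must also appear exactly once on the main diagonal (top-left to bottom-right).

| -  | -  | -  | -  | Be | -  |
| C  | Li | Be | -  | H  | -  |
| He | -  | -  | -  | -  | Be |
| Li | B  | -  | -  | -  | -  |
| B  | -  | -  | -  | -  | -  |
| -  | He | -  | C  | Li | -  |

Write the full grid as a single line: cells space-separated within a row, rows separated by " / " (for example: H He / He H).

H C B He Be Li / C Li Be B H He / He H C Li B Be / Li B He Be C H / B Be Li H He C / Be He H C Li B

row 1 has {Be}; column 1 has {He,Li,B,C}; the diagonal has {Li} — only H is left for (r1,c1).
row 1 has {H,Be}; column 2 has {He,Li,B} — only C is left for (r1,c2).
row 3 has {He,Be}; column 2 has {He,Li,B,C} — only H is left for (r3,c2).
row 5 has {B}; column 2 has {H,He,Li,B,C} — only Be is left for (r5,c2).
row 6 has {He,Li,C}; column 1 has {H,He,Li,B,C} — only Be is left for (r6,c1).
row 6 has {He,Li,Be,C}; column 6 has {Be}; the diagonal has {H,Li} — only B is left for (r6,c6).
row 2 has {H,Li,Be,C}; column 6 has {Be,B} — only He is left for (r2,c6).
row 3 has {H,He,Be}; column 3 has {Be}; the diagonal has {H,Li,B} — only C is left for (r3,c3).
row 3 has {H,He,Be,C}; column 5 has {H,Li,Be} — only B is left for (r3,c5).
row 5 has {Be,B}; column 5 has {H,Li,Be,B}; the diagonal has {H,Li,B,C} — only He is left for (r5,c5).
row 6 has {He,Li,Be,B,C}; column 3 has {Be,C} — only H is left for (r6,c3).
row 1 has {H,Be,C}; column 6 has {He,Be,B} — only Li is left for (r1,c6).
row 2 has {H,He,Li,Be,C}; column 4 has {C} — only B is left for (r2,c4).
row 3 has {H,He,Be,B,C}; column 4 has {B,C} — only Li is left for (r3,c4).
row 4 has {Li,B}; column 3 has {H,Be,C} — only He is left for (r4,c3).
row 4 has {He,Li,B}; column 4 has {Li,B,C}; the diagonal has {H,He,Li,B,C} — only Be is left for (r4,c4).
row 4 has {He,Li,Be,B}; column 5 has {H,He,Li,Be,B} — only C is left for (r4,c5).
row 4 has {He,Li,Be,B,C}; column 6 has {He,Li,Be,B} — only H is left for (r4,c6).
row 5 has {He,Be,B}; column 3 has {H,He,Be,C} — only Li is left for (r5,c3).
row 5 has {He,Li,Be,B}; column 4 has {Li,Be,B,C} — only H is left for (r5,c4).
row 5 has {H,He,Li,Be,B}; column 6 has {H,He,Li,Be,B} — only C is left for (r5,c6).
row 1 has {H,Li,Be,C}; column 3 has {H,He,Li,Be,C} — only B is left for (r1,c3).
row 1 has {H,Li,Be,B,C}; column 4 has {H,Li,Be,B,C} — only He is left for (r1,c4).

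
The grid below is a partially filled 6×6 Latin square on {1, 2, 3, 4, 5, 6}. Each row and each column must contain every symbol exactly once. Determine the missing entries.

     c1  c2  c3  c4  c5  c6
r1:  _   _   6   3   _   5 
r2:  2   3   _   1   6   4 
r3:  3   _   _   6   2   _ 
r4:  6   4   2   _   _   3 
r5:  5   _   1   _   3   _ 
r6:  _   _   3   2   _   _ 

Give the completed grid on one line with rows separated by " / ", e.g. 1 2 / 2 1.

1 2 6 3 4 5 / 2 3 5 1 6 4 / 3 5 4 6 2 1 / 6 4 2 5 1 3 / 5 6 1 4 3 2 / 4 1 3 2 5 6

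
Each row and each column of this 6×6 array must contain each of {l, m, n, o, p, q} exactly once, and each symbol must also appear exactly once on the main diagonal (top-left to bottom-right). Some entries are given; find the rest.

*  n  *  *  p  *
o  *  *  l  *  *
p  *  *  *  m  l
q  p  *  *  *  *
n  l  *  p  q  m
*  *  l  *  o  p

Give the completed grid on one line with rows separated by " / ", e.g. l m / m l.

row 2 has {l,o}; column 2 has {l,n,p}; the diagonal has {p,q} — only m is left for (r2,c2).
row 2 has {l,m,o}; column 5 has {m,o,p,q} — only n is left for (r2,c5).
row 2 has {l,m,n,o}; column 6 has {l,m,p} — only q is left for (r2,c6).
row 4 has {p,q}; column 5 has {m,n,o,p,q} — only l is left for (r4,c5).
row 5 has {l,m,n,p,q}; column 3 has {l} — only o is left for (r5,c3).
row 6 has {l,o,p}; column 1 has {n,o,p,q} — only m is left for (r6,c1).
row 6 has {l,m,o,p}; column 2 has {l,m,n,p} — only q is left for (r6,c2).
row 6 has {l,m,o,p,q}; column 4 has {l,p} — only n is left for (r6,c4).
row 1 has {n,p}; column 1 has {m,n,o,p,q}; the diagonal has {m,p,q} — only l is left for (r1,c1).
row 1 has {l,n,p}; column 6 has {l,m,p,q} — only o is left for (r1,c6).
row 2 has {l,m,n,o,q}; column 3 has {l,o} — only p is left for (r2,c3).
row 3 has {l,m,p}; column 2 has {l,m,n,p,q} — only o is left for (r3,c2).
row 3 has {l,m,o,p}; column 3 has {l,o,p}; the diagonal has {l,m,p,q} — only n is left for (r3,c3).
row 3 has {l,m,n,o,p}; column 4 has {l,n,p} — only q is left for (r3,c4).
row 4 has {l,p,q}; column 3 has {l,n,o,p} — only m is left for (r4,c3).
row 4 has {l,m,p,q}; column 4 has {l,n,p,q}; the diagonal has {l,m,n,p,q} — only o is left for (r4,c4).
row 4 has {l,m,o,p,q}; column 6 has {l,m,o,p,q} — only n is left for (r4,c6).
row 1 has {l,n,o,p}; column 3 has {l,m,n,o,p} — only q is left for (r1,c3).
row 1 has {l,n,o,p,q}; column 4 has {l,n,o,p,q} — only m is left for (r1,c4).

l n q m p o / o m p l n q / p o n q m l / q p m o l n / n l o p q m / m q l n o p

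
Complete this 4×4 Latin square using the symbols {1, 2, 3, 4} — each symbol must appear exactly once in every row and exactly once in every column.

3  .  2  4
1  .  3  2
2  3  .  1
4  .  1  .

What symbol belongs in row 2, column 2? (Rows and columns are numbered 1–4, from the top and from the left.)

4

(r1,c2): row 1 has {2,3,4}; column 2 has {3}, so it must be 1.
(r2,c2): row 2 has {1,2,3}; column 2 has {1,3}, so it must be 4.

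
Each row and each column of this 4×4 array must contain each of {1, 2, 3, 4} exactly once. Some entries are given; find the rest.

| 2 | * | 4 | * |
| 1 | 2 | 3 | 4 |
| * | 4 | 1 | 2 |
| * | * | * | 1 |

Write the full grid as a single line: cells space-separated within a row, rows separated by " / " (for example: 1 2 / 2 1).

2 1 4 3 / 1 2 3 4 / 3 4 1 2 / 4 3 2 1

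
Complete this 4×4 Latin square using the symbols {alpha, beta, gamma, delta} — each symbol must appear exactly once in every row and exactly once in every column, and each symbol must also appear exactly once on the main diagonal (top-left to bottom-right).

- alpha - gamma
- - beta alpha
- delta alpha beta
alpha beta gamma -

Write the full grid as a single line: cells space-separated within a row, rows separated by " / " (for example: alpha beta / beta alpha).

beta alpha delta gamma / delta gamma beta alpha / gamma delta alpha beta / alpha beta gamma delta

Cell (r1,c3): row 1 has {alpha,gamma}; column 3 has {alpha,beta,gamma} → delta.
Cell (r2,c2): row 2 has {alpha,beta}; column 2 has {alpha,beta,delta}; the diagonal has {alpha} → gamma.
Cell (r3,c1): row 3 has {alpha,beta,delta}; column 1 has {alpha} → gamma.
Cell (r4,c4): row 4 has {alpha,beta,gamma}; column 4 has {alpha,beta,gamma}; the diagonal has {alpha,gamma} → delta.
Cell (r1,c1): row 1 has {alpha,gamma,delta}; column 1 has {alpha,gamma}; the diagonal has {alpha,gamma,delta} → beta.
Cell (r2,c1): row 2 has {alpha,beta,gamma}; column 1 has {alpha,beta,gamma} → delta.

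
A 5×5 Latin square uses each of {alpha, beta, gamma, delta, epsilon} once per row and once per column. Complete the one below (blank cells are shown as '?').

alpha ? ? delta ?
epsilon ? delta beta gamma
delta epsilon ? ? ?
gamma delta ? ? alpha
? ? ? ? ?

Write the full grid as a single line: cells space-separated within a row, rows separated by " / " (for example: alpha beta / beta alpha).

alpha beta gamma delta epsilon / epsilon alpha delta beta gamma / delta epsilon alpha gamma beta / gamma delta beta epsilon alpha / beta gamma epsilon alpha delta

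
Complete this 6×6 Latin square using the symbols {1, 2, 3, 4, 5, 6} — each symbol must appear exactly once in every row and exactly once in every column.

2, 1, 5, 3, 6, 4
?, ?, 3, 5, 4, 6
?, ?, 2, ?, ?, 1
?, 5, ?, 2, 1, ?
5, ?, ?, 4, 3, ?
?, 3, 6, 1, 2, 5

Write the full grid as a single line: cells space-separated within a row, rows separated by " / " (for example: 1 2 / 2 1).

2 1 5 3 6 4 / 1 2 3 5 4 6 / 3 4 2 6 5 1 / 6 5 4 2 1 3 / 5 6 1 4 3 2 / 4 3 6 1 2 5

row 2 has {3,4,5,6}; column 1 has {2,5} — only 1 is left for (r2,c1).
row 2 has {1,3,4,5,6}; column 2 has {1,3,5} — only 2 is left for (r2,c2).
row 3 has {1,2}; column 4 has {1,2,3,4,5} — only 6 is left for (r3,c4).
row 3 has {1,2,6}; column 5 has {1,2,3,4,6} — only 5 is left for (r3,c5).
row 4 has {1,2,5}; column 3 has {2,3,5,6} — only 4 is left for (r4,c3).
row 4 has {1,2,4,5}; column 6 has {1,4,5,6} — only 3 is left for (r4,c6).
row 5 has {3,4,5}; column 2 has {1,2,3,5} — only 6 is left for (r5,c2).
row 5 has {3,4,5,6}; column 3 has {2,3,4,5,6} — only 1 is left for (r5,c3).
row 5 has {1,3,4,5,6}; column 6 has {1,3,4,5,6} — only 2 is left for (r5,c6).
row 6 has {1,2,3,5,6}; column 1 has {1,2,5} — only 4 is left for (r6,c1).
row 3 has {1,2,5,6}; column 1 has {1,2,4,5} — only 3 is left for (r3,c1).
row 3 has {1,2,3,5,6}; column 2 has {1,2,3,5,6} — only 4 is left for (r3,c2).
row 4 has {1,2,3,4,5}; column 1 has {1,2,3,4,5} — only 6 is left for (r4,c1).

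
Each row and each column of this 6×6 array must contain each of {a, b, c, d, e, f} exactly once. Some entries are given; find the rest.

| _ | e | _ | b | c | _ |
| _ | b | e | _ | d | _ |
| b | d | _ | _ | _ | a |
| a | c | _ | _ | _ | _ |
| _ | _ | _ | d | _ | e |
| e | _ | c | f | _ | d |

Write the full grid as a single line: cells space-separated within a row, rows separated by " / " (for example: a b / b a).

d e a b c f / f b e a d c / b d f c e a / a c d e f b / c f b d a e / e a c f b d

(r1,c6): row 1 has {b,c,e}; column 6 has {a,d,e}, so it must be f.
(r2,c6): row 2 has {b,d,e}; column 6 has {a,d,e,f}, so it must be c.
(r3,c3): row 3 has {a,b,d}; column 3 has {c,e}, so it must be f.
(r3,c5): row 3 has {a,b,d,f}; column 5 has {c,d}, so it must be e.
(r4,c4): row 4 has {a,c}; column 4 has {b,d,f}, so it must be e.
(r4,c6): row 4 has {a,c,e}; column 6 has {a,c,d,e,f}, so it must be b.
(r6,c2): row 6 has {c,d,e,f}; column 2 has {b,c,d,e}, so it must be a.
(r6,c5): row 6 has {a,c,d,e,f}; column 5 has {c,d,e}, so it must be b.
(r1,c1): row 1 has {b,c,e,f}; column 1 has {a,b,e}, so it must be d.
(r1,c3): row 1 has {b,c,d,e,f}; column 3 has {c,e,f}, so it must be a.
(r2,c1): row 2 has {b,c,d,e}; column 1 has {a,b,d,e}, so it must be f.
(r2,c4): row 2 has {b,c,d,e,f}; column 4 has {b,d,e,f}, so it must be a.
(r3,c4): row 3 has {a,b,d,e,f}; column 4 has {a,b,d,e,f}, so it must be c.
(r4,c3): row 4 has {a,b,c,e}; column 3 has {a,c,e,f}, so it must be d.
(r4,c5): row 4 has {a,b,c,d,e}; column 5 has {b,c,d,e}, so it must be f.
(r5,c1): row 5 has {d,e}; column 1 has {a,b,d,e,f}, so it must be c.
(r5,c2): row 5 has {c,d,e}; column 2 has {a,b,c,d,e}, so it must be f.
(r5,c3): row 5 has {c,d,e,f}; column 3 has {a,c,d,e,f}, so it must be b.
(r5,c5): row 5 has {b,c,d,e,f}; column 5 has {b,c,d,e,f}, so it must be a.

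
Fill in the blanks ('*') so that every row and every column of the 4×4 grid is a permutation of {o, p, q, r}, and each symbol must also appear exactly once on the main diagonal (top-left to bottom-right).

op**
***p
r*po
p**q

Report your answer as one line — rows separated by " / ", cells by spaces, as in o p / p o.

(r1,c4) = r
(r2,c1) = q
(r2,c2) = r
(r2,c3) = o
(r3,c2) = q
(r4,c2) = o
(r4,c3) = r
(r1,c3) = q

o p q r / q r o p / r q p o / p o r q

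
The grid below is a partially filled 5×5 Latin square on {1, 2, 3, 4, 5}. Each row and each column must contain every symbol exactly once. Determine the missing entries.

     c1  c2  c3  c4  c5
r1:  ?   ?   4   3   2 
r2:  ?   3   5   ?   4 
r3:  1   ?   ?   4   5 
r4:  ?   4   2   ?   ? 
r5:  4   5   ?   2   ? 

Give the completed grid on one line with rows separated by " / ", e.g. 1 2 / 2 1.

5 1 4 3 2 / 2 3 5 1 4 / 1 2 3 4 5 / 3 4 2 5 1 / 4 5 1 2 3

(r1,c1) = 5
(r1,c2) = 1
(r2,c1) = 2
(r2,c4) = 1
(r3,c2) = 2
(r3,c3) = 3
(r4,c1) = 3
(r4,c4) = 5
(r4,c5) = 1
(r5,c3) = 1
(r5,c5) = 3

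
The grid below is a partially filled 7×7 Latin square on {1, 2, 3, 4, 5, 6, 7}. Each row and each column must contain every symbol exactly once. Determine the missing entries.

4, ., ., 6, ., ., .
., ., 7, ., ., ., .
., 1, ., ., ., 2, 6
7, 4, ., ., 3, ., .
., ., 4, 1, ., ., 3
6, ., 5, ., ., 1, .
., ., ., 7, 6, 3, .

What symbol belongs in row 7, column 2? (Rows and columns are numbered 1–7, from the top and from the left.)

(r3,c3): row 3 has {1,2,6}; column 3 has {4,5,7}, so it must be 3.
(r3,c1): row 3 has {1,2,3,6}; column 1 has {4,6,7}, so it must be 5.
(r3,c4): row 3 has {1,2,3,5,6}; column 4 has {1,6,7}, so it must be 4.
(r3,c5): row 3 has {1,2,3,4,5,6}; column 5 has {3,6}, so it must be 7.
(r5,c1): row 5 has {1,3,4}; column 1 has {4,5,6,7}, so it must be 2.
(r5,c5): row 5 has {1,2,3,4}; column 5 has {3,6,7}, so it must be 5.
(r7,c1): row 7 has {3,6,7}; column 1 has {2,4,5,6,7}, so it must be 1.
(r7,c3): row 7 has {1,3,6,7}; column 3 has {3,4,5,7}, so it must be 2.
(r1,c3): row 1 has {4,6}; column 3 has {2,3,4,5,7}, so it must be 1.
(r1,c5): row 1 has {1,4,6}; column 5 has {3,5,6,7}, so it must be 2.
(r2,c1): row 2 has {7}; column 1 has {1,2,4,5,6,7}, so it must be 3.
(r4,c3): row 4 has {3,4,7}; column 3 has {1,2,3,4,5,7}, so it must be 6.
(r4,c6): row 4 has {3,4,6,7}; column 6 has {1,2,3}, so it must be 5.
(r6,c5): row 6 has {1,5,6}; column 5 has {2,3,5,6,7}, so it must be 4.
(r7,c2): row 7 has {1,2,3,6,7}; column 2 has {1,4}, so it must be 5.

5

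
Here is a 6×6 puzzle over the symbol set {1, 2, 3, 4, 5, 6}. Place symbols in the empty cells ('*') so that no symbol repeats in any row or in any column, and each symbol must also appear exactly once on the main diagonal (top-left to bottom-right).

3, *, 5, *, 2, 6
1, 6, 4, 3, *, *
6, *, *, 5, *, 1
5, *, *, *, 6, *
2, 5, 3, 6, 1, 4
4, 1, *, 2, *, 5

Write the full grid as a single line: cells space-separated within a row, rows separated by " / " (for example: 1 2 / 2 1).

3 4 5 1 2 6 / 1 6 4 3 5 2 / 6 3 2 5 4 1 / 5 2 1 4 6 3 / 2 5 3 6 1 4 / 4 1 6 2 3 5

Cell (r1,c2): row 1 has {2,3,5,6}; column 2 has {1,5,6} → 4.
Cell (r1,c4): row 1 has {2,3,4,5,6}; column 4 has {2,3,5,6} → 1.
Cell (r2,c5): row 2 has {1,3,4,6}; column 5 has {1,2,6} → 5.
Cell (r2,c6): row 2 has {1,3,4,5,6}; column 6 has {1,4,5,6} → 2.
Cell (r3,c3): row 3 has {1,5,6}; column 3 has {3,4,5}; the diagonal has {1,3,5,6} → 2.
Cell (r4,c3): row 4 has {5,6}; column 3 has {2,3,4,5} → 1.
Cell (r4,c4): row 4 has {1,5,6}; column 4 has {1,2,3,5,6}; the diagonal has {1,2,3,5,6} → 4.
Cell (r4,c6): row 4 has {1,4,5,6}; column 6 has {1,2,4,5,6} → 3.
Cell (r6,c3): row 6 has {1,2,4,5}; column 3 has {1,2,3,4,5} → 6.
Cell (r6,c5): row 6 has {1,2,4,5,6}; column 5 has {1,2,5,6} → 3.
Cell (r3,c2): row 3 has {1,2,5,6}; column 2 has {1,4,5,6} → 3.
Cell (r3,c5): row 3 has {1,2,3,5,6}; column 5 has {1,2,3,5,6} → 4.
Cell (r4,c2): row 4 has {1,3,4,5,6}; column 2 has {1,3,4,5,6} → 2.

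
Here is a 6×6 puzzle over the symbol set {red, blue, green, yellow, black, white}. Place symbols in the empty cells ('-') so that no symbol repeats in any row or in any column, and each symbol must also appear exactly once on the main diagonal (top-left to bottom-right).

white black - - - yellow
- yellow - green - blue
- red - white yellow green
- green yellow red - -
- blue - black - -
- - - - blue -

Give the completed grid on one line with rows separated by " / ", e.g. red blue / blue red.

white black green blue red yellow / red yellow black green white blue / black red blue white yellow green / blue green yellow red black white / yellow blue white black green red / green white red yellow blue black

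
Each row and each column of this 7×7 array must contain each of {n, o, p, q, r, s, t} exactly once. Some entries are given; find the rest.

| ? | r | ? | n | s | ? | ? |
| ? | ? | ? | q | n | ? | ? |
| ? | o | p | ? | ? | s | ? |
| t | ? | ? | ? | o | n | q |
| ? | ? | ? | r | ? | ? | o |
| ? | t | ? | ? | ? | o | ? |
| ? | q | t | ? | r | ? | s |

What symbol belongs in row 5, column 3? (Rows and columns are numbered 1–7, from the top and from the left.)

s

Cell (r3,c4): row 3 has {o,p,s}; column 4 has {n,q,r} → t.
Cell (r3,c5): row 3 has {o,p,s,t}; column 5 has {n,o,r,s} → q.
Cell (r6,c5): row 6 has {o,t}; column 5 has {n,o,q,r,s} → p.
Cell (r7,c6): row 7 has {q,r,s,t}; column 6 has {n,o,s} → p.
Cell (r5,c5): row 5 has {o,r}; column 5 has {n,o,p,q,r,s} → t.
Cell (r5,c6): row 5 has {o,r,t}; column 6 has {n,o,p,s} → q.
Cell (r6,c4): row 6 has {o,p,t}; column 4 has {n,q,r,t} → s.
Cell (r7,c4): row 7 has {p,q,r,s,t}; column 4 has {n,q,r,s,t} → o.
Cell (r1,c6): row 1 has {n,r,s}; column 6 has {n,o,p,q,s} → t.
Cell (r1,c7): row 1 has {n,r,s,t}; column 7 has {o,q,s} → p.
Cell (r2,c6): row 2 has {n,q}; column 6 has {n,o,p,q,s,t} → r.
Cell (r2,c7): row 2 has {n,q,r}; column 7 has {o,p,q,s} → t.
Cell (r4,c4): row 4 has {n,o,q,t}; column 4 has {n,o,q,r,s,t} → p.
Cell (r7,c1): row 7 has {o,p,q,r,s,t}; column 1 has {t} → n.
Cell (r3,c1): row 3 has {o,p,q,s,t}; column 1 has {n,t} → r.
Cell (r3,c7): row 3 has {o,p,q,r,s,t}; column 7 has {o,p,q,s,t} → n.
Cell (r4,c2): row 4 has {n,o,p,q,t}; column 2 has {o,q,r,t} → s.
Cell (r4,c3): row 4 has {n,o,p,q,s,t}; column 3 has {p,t} → r.
Cell (r6,c1): row 6 has {o,p,s,t}; column 1 has {n,r,t} → q.
Cell (r6,c3): row 6 has {o,p,q,s,t}; column 3 has {p,r,t} → n.
Cell (r6,c7): row 6 has {n,o,p,q,s,t}; column 7 has {n,o,p,q,s,t} → r.
Cell (r1,c1): row 1 has {n,p,r,s,t}; column 1 has {n,q,r,t} → o.
Cell (r1,c3): row 1 has {n,o,p,r,s,t}; column 3 has {n,p,r,t} → q.
Cell (r2,c2): row 2 has {n,q,r,t}; column 2 has {o,q,r,s,t} → p.
Cell (r5,c2): row 5 has {o,q,r,t}; column 2 has {o,p,q,r,s,t} → n.
Cell (r5,c3): row 5 has {n,o,q,r,t}; column 3 has {n,p,q,r,t} → s.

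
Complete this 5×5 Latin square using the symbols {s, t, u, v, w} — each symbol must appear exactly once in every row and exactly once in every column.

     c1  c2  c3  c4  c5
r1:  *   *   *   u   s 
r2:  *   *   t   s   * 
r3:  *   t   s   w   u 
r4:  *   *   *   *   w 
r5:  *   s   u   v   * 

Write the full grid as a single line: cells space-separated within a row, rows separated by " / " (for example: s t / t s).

Cell (r2,c5): row 2 has {s,t}; column 5 has {s,u,w} → v.
Cell (r3,c1): row 3 has {s,t,u,w}; column 1 is empty so far → v.
Cell (r4,c3): row 4 has {w}; column 3 has {s,t,u} → v.
Cell (r4,c4): row 4 has {v,w}; column 4 has {s,u,v,w} → t.
Cell (r5,c5): row 5 has {s,u,v}; column 5 has {s,u,v,w} → t.
Cell (r1,c3): row 1 has {s,u}; column 3 has {s,t,u,v} → w.
Cell (r4,c2): row 4 has {t,v,w}; column 2 has {s,t} → u.
Cell (r5,c1): row 5 has {s,t,u,v}; column 1 has {v} → w.
Cell (r1,c1): row 1 has {s,u,w}; column 1 has {v,w} → t.
Cell (r1,c2): row 1 has {s,t,u,w}; column 2 has {s,t,u} → v.
Cell (r2,c1): row 2 has {s,t,v}; column 1 has {t,v,w} → u.
Cell (r2,c2): row 2 has {s,t,u,v}; column 2 has {s,t,u,v} → w.
Cell (r4,c1): row 4 has {t,u,v,w}; column 1 has {t,u,v,w} → s.

t v w u s / u w t s v / v t s w u / s u v t w / w s u v t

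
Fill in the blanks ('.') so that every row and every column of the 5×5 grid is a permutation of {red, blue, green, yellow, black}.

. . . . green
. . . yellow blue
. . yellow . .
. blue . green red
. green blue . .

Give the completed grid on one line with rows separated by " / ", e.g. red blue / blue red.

blue yellow red black green / red black green yellow blue / green red yellow blue black / yellow blue black green red / black green blue red yellow

(r3,c5) = black
(r4,c3) = black
(r5,c5) = yellow
(r1,c3) = red
(r2,c3) = green
(r3,c2) = red
(r3,c4) = blue
(r4,c1) = yellow
(r1,c4) = black
(r2,c2) = black
(r3,c1) = green
(r5,c4) = red
(r1,c1) = blue
(r1,c2) = yellow
(r2,c1) = red
(r5,c1) = black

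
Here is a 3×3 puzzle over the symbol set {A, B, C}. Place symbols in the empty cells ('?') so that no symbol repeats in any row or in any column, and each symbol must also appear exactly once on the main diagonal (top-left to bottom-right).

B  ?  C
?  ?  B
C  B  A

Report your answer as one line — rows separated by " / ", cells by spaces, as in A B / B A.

Cell (r1,c2): row 1 has {B,C}; column 2 has {B} → A.
Cell (r2,c1): row 2 has {B}; column 1 has {B,C} → A.
Cell (r2,c2): row 2 has {A,B}; column 2 has {A,B}; the diagonal has {A,B} → C.

B A C / A C B / C B A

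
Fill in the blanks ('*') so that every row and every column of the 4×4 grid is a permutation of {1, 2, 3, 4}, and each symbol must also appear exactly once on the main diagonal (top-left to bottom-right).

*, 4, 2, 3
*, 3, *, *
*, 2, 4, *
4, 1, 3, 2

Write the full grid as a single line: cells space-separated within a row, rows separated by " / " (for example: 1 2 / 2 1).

1 4 2 3 / 2 3 1 4 / 3 2 4 1 / 4 1 3 2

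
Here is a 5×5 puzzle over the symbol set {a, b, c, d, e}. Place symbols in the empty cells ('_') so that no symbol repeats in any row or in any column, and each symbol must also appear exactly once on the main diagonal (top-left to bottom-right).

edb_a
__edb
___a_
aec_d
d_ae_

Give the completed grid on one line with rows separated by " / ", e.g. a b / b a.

(r1,c4): row 1 has {a,b,d,e}; column 4 has {a,d,e}, so it must be c.
(r2,c1): row 2 has {b,d,e}; column 1 has {a,d,e}, so it must be c.
(r2,c2): row 2 has {b,c,d,e}; column 2 has {d,e}; the diagonal has {e}, so it must be a.
(r3,c1): row 3 has {a}; column 1 has {a,c,d,e}, so it must be b.
(r3,c2): row 3 has {a,b}; column 2 has {a,d,e}, so it must be c.
(r3,c3): row 3 has {a,b,c}; column 3 has {a,b,c,e}; the diagonal has {a,e}, so it must be d.
(r3,c5): row 3 has {a,b,c,d}; column 5 has {a,b,d}, so it must be e.
(r4,c4): row 4 has {a,c,d,e}; column 4 has {a,c,d,e}; the diagonal has {a,d,e}, so it must be b.
(r5,c2): row 5 has {a,d,e}; column 2 has {a,c,d,e}, so it must be b.
(r5,c5): row 5 has {a,b,d,e}; column 5 has {a,b,d,e}; the diagonal has {a,b,d,e}, so it must be c.

e d b c a / c a e d b / b c d a e / a e c b d / d b a e c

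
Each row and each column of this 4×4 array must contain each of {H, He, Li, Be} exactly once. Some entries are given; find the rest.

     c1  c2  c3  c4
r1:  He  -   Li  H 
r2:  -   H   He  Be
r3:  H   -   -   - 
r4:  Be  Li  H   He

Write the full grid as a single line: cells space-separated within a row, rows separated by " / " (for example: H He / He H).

He Be Li H / Li H He Be / H He Be Li / Be Li H He

(r1,c2) = Be
(r2,c1) = Li
(r3,c2) = He
(r3,c3) = Be
(r3,c4) = Li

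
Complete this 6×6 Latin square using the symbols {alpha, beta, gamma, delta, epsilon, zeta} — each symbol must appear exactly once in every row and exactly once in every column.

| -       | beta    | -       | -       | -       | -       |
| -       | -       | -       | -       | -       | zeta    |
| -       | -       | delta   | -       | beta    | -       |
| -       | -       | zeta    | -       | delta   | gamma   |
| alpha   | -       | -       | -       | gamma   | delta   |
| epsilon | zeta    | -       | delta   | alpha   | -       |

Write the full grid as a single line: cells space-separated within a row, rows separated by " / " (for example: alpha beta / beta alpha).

(r2,c5) = epsilon
(r4,c1) = beta
(r5,c2) = epsilon
(r5,c3) = beta
(r5,c4) = zeta
(r6,c3) = gamma
(r6,c6) = beta
(r1,c5) = zeta
(r2,c3) = alpha
(r4,c2) = alpha
(r4,c4) = epsilon
(r1,c3) = epsilon
(r1,c6) = alpha
(r3,c2) = gamma
(r3,c4) = alpha
(r3,c6) = epsilon
(r1,c4) = gamma
(r2,c2) = delta
(r2,c4) = beta
(r3,c1) = zeta
(r1,c1) = delta
(r2,c1) = gamma

delta beta epsilon gamma zeta alpha / gamma delta alpha beta epsilon zeta / zeta gamma delta alpha beta epsilon / beta alpha zeta epsilon delta gamma / alpha epsilon beta zeta gamma delta / epsilon zeta gamma delta alpha beta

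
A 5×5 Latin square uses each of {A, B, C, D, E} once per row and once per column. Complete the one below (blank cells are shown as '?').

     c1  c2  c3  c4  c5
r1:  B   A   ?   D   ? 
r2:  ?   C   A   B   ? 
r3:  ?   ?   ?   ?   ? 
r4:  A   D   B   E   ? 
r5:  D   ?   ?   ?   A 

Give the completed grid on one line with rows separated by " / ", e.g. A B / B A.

Cell (r2,c1): row 2 has {A,B,C}; column 1 has {A,B,D} → E.
Cell (r2,c5): row 2 has {A,B,C,E}; column 5 has {A} → D.
Cell (r3,c1): row 3 is empty so far; column 1 has {A,B,D,E} → C.
Cell (r3,c4): row 3 has {C}; column 4 has {B,D,E} → A.
Cell (r4,c5): row 4 has {A,B,D,E}; column 5 has {A,D} → C.
Cell (r5,c4): row 5 has {A,D}; column 4 has {A,B,D,E} → C.
Cell (r1,c5): row 1 has {A,B,D}; column 5 has {A,C,D} → E.
Cell (r3,c5): row 3 has {A,C}; column 5 has {A,C,D,E} → B.
Cell (r5,c3): row 5 has {A,C,D}; column 3 has {A,B} → E.
Cell (r1,c3): row 1 has {A,B,D,E}; column 3 has {A,B,E} → C.
Cell (r3,c2): row 3 has {A,B,C}; column 2 has {A,C,D} → E.
Cell (r3,c3): row 3 has {A,B,C,E}; column 3 has {A,B,C,E} → D.
Cell (r5,c2): row 5 has {A,C,D,E}; column 2 has {A,C,D,E} → B.

B A C D E / E C A B D / C E D A B / A D B E C / D B E C A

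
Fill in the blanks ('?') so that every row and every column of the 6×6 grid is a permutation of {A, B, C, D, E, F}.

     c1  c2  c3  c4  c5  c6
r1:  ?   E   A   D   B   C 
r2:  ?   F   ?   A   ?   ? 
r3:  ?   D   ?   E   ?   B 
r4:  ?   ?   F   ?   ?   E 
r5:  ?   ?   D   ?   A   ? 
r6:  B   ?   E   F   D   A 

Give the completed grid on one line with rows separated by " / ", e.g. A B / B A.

F E A D B C / C F B A E D / A D C E F B / D A F B C E / E B D C A F / B C E F D A

(r1,c1) = F
(r2,c6) = D
(r3,c3) = C
(r3,c5) = F
(r4,c5) = C
(r5,c6) = F
(r6,c2) = C
(r2,c3) = B
(r2,c5) = E
(r3,c1) = A
(r4,c1) = D
(r4,c4) = B
(r5,c2) = B
(r5,c4) = C
(r2,c1) = C
(r4,c2) = A
(r5,c1) = E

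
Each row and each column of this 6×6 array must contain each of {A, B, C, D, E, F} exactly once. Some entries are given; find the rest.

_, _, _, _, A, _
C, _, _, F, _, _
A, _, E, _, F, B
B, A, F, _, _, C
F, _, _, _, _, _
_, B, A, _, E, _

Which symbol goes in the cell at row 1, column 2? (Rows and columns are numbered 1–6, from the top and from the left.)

F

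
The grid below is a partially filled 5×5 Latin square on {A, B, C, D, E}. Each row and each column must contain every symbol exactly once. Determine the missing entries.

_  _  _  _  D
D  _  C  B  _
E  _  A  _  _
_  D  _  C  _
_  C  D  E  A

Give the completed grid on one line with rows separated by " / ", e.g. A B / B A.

row 1 has {D}; column 4 has {B,C,E} — only A is left for (r1,c4).
row 2 has {B,C,D}; column 5 has {A,D} — only E is left for (r2,c5).
row 3 has {A,E}; column 2 has {C,D} — only B is left for (r3,c2).
row 3 has {A,B,E}; column 4 has {A,B,C,E} — only D is left for (r3,c4).
row 3 has {A,B,D,E}; column 5 has {A,D,E} — only C is left for (r3,c5).
row 4 has {C,D}; column 5 has {A,C,D,E} — only B is left for (r4,c5).
row 5 has {A,C,D,E}; column 1 has {D,E} — only B is left for (r5,c1).
row 1 has {A,D}; column 1 has {B,D,E} — only C is left for (r1,c1).
row 1 has {A,C,D}; column 2 has {B,C,D} — only E is left for (r1,c2).
row 1 has {A,C,D,E}; column 3 has {A,C,D} — only B is left for (r1,c3).
row 2 has {B,C,D,E}; column 2 has {B,C,D,E} — only A is left for (r2,c2).
row 4 has {B,C,D}; column 1 has {B,C,D,E} — only A is left for (r4,c1).
row 4 has {A,B,C,D}; column 3 has {A,B,C,D} — only E is left for (r4,c3).

C E B A D / D A C B E / E B A D C / A D E C B / B C D E A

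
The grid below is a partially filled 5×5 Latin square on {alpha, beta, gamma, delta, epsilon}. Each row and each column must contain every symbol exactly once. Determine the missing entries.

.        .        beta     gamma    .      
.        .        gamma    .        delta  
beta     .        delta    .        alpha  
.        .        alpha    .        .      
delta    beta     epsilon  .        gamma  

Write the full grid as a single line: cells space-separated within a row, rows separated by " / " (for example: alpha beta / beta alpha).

(r1,c5) = epsilon
(r3,c4) = epsilon
(r4,c5) = beta
(r5,c4) = alpha
(r1,c1) = alpha
(r1,c2) = delta
(r2,c1) = epsilon
(r2,c2) = alpha
(r2,c4) = beta
(r3,c2) = gamma
(r4,c1) = gamma
(r4,c2) = epsilon
(r4,c4) = delta

alpha delta beta gamma epsilon / epsilon alpha gamma beta delta / beta gamma delta epsilon alpha / gamma epsilon alpha delta beta / delta beta epsilon alpha gamma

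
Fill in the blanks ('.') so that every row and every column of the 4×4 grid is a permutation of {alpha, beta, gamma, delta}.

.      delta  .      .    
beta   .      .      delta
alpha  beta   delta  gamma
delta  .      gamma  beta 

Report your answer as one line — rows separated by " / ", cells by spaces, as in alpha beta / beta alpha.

(r1,c1): row 1 has {delta}; column 1 has {alpha,beta,delta}, so it must be gamma.
(r1,c4): row 1 has {gamma,delta}; column 4 has {beta,gamma,delta}, so it must be alpha.
(r2,c3): row 2 has {beta,delta}; column 3 has {gamma,delta}, so it must be alpha.
(r4,c2): row 4 has {beta,gamma,delta}; column 2 has {beta,delta}, so it must be alpha.
(r1,c3): row 1 has {alpha,gamma,delta}; column 3 has {alpha,gamma,delta}, so it must be beta.
(r2,c2): row 2 has {alpha,beta,delta}; column 2 has {alpha,beta,delta}, so it must be gamma.

gamma delta beta alpha / beta gamma alpha delta / alpha beta delta gamma / delta alpha gamma beta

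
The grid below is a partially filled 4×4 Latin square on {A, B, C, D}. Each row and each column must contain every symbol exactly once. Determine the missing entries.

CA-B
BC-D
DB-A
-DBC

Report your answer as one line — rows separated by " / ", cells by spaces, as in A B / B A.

C A D B / B C A D / D B C A / A D B C

(r1,c3) = D
(r2,c3) = A
(r3,c3) = C
(r4,c1) = A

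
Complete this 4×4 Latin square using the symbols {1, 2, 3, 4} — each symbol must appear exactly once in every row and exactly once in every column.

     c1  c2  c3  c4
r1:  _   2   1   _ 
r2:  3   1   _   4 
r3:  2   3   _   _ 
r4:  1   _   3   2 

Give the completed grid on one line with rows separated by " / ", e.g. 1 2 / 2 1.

4 2 1 3 / 3 1 2 4 / 2 3 4 1 / 1 4 3 2

(r1,c1) = 4
(r1,c4) = 3
(r2,c3) = 2
(r3,c3) = 4
(r3,c4) = 1
(r4,c2) = 4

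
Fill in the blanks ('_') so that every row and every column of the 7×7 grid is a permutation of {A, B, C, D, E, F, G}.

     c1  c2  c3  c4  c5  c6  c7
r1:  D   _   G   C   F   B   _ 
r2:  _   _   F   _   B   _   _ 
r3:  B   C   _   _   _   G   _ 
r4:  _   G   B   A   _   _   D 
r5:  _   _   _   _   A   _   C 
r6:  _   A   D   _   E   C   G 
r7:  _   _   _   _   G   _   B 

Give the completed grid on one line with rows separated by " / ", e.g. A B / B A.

(r1,c2) = E
(r1,c7) = A
(r2,c2) = D
(r2,c7) = E
(r3,c5) = D
(r3,c7) = F
(r4,c5) = C
(r5,c3) = E
(r6,c1) = F
(r6,c4) = B
(r7,c2) = F
(r2,c4) = G
(r2,c6) = A
(r3,c3) = A
(r3,c4) = E
(r4,c1) = E
(r4,c6) = F
(r5,c1) = G
(r5,c2) = B
(r5,c6) = D
(r7,c3) = C
(r7,c4) = D
(r7,c6) = E
(r2,c1) = C
(r5,c4) = F
(r7,c1) = A

D E G C F B A / C D F G B A E / B C A E D G F / E G B A C F D / G B E F A D C / F A D B E C G / A F C D G E B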